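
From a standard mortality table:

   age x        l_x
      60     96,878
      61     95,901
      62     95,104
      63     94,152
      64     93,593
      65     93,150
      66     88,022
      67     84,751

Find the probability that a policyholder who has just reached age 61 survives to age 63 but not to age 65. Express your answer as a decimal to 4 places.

0.0104

We want 2|2q61 = (l_63 − l_65)/l_61.
This is the probability of reaching 63 but not 65, conditional on being alive at 61: (l_63 − l_65) / l_61.
= (94,152 − 93,150) / 95,901 = 1,002 / 95,901 = 0.010448.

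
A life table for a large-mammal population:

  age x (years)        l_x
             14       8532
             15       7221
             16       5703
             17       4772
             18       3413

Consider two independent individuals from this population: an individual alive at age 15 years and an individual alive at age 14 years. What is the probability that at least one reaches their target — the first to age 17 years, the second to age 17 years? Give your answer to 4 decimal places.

p₁ = l_17/l_15 = 4772/7221 = 0.660850; p₂ = l_17/l_14 = 4772/8532 = 0.559306.
P(at least one) = 1 − (1−p₁)(1−p₂) = 1 − 0.339150 × 0.440694 = 0.850539.

0.8505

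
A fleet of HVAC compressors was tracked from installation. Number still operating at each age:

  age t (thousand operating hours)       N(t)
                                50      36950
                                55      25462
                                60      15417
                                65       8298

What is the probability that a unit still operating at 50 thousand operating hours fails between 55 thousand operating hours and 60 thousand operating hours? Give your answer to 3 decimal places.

0.272

This is the probability of reaching 55 but not 60, conditional on being operational at 50: (N(55) − N(60)) / N(50).
= (25462 − 15417) / 36950 = 10045 / 36950 = 0.271854.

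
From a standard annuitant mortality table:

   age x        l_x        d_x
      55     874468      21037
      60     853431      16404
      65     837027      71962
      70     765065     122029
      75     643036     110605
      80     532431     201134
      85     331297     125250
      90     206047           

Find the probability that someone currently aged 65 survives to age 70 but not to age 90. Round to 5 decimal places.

0.66786

This is the probability of reaching 70 but not 90, conditional on being alive at 65: (l_70 − l_90) / l_65.
= (765065 − 206047) / 837027 = 559018 / 837027 = 0.667861.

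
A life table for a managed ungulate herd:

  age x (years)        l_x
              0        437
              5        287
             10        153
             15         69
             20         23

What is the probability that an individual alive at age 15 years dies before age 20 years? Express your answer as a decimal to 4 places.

P(die before 20 | alive at 15) = 1 − l_20/l_15 = 1 − 23/69 = (46)/69 = 0.666667.

0.6667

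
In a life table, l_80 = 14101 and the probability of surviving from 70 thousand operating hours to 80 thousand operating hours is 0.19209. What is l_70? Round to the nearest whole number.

l_70 = l_80 / p = 14101 / 0.19209 = 73408.

73408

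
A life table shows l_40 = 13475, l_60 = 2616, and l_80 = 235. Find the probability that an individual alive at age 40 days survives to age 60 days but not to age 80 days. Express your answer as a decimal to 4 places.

0.1767

This is the probability of reaching 60 but not 80, conditional on being alive at 40: (l_60 − l_80) / l_40.
= (2616 − 235) / 13475 = 2381 / 13475 = 0.176698.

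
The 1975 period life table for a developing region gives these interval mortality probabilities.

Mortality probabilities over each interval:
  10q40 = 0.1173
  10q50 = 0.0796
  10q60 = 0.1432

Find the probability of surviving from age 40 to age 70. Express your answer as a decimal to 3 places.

0.696

Chaining the interval survival probabilities: (1 − 0.1173) × (1 − 0.0796) × (1 − 0.1432).
= 0.8827 × 0.9204 × 0.8568 = 0.696096.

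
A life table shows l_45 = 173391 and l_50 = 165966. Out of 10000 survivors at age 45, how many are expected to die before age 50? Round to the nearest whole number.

The relevant probability is 1 − 165966/173391 = 0.042822.
Expected number = 10000 × 0.042822 = 428.

428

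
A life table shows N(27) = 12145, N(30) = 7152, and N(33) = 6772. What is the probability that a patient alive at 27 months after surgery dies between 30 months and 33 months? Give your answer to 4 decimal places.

This is the probability of reaching 30 but not 33, conditional on being alive at 27: (N(30) − N(33)) / N(27).
= (7152 − 6772) / 12145 = 380 / 12145 = 0.031289.

0.0313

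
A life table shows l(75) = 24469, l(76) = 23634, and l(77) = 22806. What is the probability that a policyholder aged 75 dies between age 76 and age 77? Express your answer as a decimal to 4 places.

0.0338

This is the probability of reaching 76 but not 77, conditional on being alive at 75: (l(76) − l(77)) / l(75).
= (23634 − 22806) / 24469 = 828 / 24469 = 0.033839.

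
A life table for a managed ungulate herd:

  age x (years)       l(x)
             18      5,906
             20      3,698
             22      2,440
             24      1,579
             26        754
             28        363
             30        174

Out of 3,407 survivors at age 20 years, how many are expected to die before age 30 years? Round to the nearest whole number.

3247

The relevant probability is 1 − 174/3,698 = 0.952948.
Expected number = 3,407 × 0.952948 = 3247.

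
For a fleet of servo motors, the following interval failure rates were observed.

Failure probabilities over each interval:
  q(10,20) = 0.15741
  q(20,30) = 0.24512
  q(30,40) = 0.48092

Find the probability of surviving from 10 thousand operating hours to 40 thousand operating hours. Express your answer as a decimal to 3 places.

0.330

P(survive 10→40) = (1 − 0.15741) × (1 − 0.24512) × (1 − 0.48092).
= 0.84259 × 0.75488 × 0.51908 = 0.330163.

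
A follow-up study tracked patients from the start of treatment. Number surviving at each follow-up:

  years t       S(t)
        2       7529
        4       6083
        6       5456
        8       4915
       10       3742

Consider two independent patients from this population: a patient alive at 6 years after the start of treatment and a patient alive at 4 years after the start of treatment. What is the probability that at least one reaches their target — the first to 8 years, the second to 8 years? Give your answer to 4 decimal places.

p₁ = S(8)/S(6) = 4915/5456 = 0.900843; p₂ = S(8)/S(4) = 4915/6083 = 0.807989.
P(at least one) = 1 − (1−p₁)(1−p₂) = 1 − 0.099157 × 0.192011 = 0.980961.

0.9810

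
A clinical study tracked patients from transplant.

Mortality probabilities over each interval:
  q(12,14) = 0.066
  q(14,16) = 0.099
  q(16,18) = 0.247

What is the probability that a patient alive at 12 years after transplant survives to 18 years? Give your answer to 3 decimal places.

0.634

P(survive 12→18) = (1 − 0.066) × (1 − 0.099) × (1 − 0.247).
= 0.934 × 0.901 × 0.753 = 0.633675.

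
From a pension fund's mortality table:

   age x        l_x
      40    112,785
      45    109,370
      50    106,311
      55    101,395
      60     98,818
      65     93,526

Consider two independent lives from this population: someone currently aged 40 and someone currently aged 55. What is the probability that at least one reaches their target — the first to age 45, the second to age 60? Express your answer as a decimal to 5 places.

p₁ = l_45/l_40 = 109,370/112,785 = 0.969721; p₂ = l_60/l_55 = 98,818/101,395 = 0.974585.
P(at least one) = 1 − (1−p₁)(1−p₂) = 1 − 0.030279 × 0.025415 = 0.999230.

0.99923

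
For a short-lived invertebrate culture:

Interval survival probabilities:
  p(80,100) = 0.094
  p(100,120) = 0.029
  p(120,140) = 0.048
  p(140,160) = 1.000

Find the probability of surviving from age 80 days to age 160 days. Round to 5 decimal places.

0.00013

P(survive 80→160) = 0.094 × 0.029 × 0.048 × 1.000.
= 0.000131.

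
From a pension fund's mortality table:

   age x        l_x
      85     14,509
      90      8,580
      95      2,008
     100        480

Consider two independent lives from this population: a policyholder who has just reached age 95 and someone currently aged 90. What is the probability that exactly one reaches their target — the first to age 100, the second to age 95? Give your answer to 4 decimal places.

p₁ = l_100/l_95 = 480/2,008 = 0.239044; p₂ = l_95/l_90 = 2,008/8,580 = 0.234033.
P(exactly one) = p₁(1−p₂) + (1−p₁)p₂ = 0.183100 + 0.178089 = 0.361189.

0.3612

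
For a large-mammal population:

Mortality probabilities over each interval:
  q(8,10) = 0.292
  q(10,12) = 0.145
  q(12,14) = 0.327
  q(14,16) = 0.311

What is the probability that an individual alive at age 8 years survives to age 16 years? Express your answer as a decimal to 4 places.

0.2807

The overall survival probability is (1 − 0.292) × (1 − 0.145) × (1 − 0.327) × (1 − 0.311).
= 0.708 × 0.855 × 0.673 × 0.689 = 0.280694.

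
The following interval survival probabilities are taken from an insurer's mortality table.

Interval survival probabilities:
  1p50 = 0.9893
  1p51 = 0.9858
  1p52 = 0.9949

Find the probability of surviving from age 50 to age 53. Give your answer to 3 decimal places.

0.970

Survival from 50 to 53 is the product of surviving each interval: 0.9893 × 0.9858 × 0.9949.
= 0.970278.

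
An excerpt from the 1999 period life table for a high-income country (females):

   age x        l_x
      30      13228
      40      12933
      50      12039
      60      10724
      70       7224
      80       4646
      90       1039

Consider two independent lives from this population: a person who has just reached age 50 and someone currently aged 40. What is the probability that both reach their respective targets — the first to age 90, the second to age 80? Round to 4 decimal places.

0.0310

p₁ = l_90/l_50 = 1039/12039 = 0.086303; p₂ = l_80/l_40 = 4646/12933 = 0.359236.
P(both) = p₁ × p₂ = 0.086303 × 0.359236 = 0.031003.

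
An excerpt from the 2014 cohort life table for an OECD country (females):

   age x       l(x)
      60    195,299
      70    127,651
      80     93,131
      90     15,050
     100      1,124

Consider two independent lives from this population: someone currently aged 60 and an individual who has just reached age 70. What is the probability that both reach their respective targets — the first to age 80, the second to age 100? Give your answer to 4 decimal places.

0.0042

p₁ = l(80)/l(60) = 93,131/195,299 = 0.476864; p₂ = l(100)/l(70) = 1,124/127,651 = 0.008805.
P(both) = p₁ × p₂ = 0.476864 × 0.008805 = 0.004199.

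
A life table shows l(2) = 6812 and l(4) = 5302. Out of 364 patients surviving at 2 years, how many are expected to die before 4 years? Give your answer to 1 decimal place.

80.7

The relevant probability is 1 − 5302/6812 = 0.221668.
Expected number = 364 × 0.221668 = 80.7.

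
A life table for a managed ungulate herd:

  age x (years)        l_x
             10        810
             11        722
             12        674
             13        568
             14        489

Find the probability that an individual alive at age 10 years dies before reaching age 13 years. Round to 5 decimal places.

P(die before 13 | alive at 10) = 1 − l_13/l_10 = 1 − 568/810 = (242)/810 = 0.298765.

0.29877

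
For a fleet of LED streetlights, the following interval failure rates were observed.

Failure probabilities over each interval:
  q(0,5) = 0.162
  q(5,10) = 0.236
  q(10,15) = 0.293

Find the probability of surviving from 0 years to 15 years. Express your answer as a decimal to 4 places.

0.4526

Chaining the interval survival probabilities: (1 − 0.162) × (1 − 0.236) × (1 − 0.293).
= 0.838 × 0.764 × 0.707 = 0.452644.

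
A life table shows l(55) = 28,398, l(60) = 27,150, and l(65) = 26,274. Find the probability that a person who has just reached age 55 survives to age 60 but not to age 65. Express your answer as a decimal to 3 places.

This is the probability of reaching 60 but not 65, conditional on being alive at 55: (l(60) − l(65)) / l(55).
= (27,150 − 26,274) / 28,398 = 876 / 28,398 = 0.030847.

0.031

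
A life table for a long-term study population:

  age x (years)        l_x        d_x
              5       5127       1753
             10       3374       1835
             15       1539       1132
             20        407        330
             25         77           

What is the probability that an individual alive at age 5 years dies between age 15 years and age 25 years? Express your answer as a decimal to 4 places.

0.2852

This is the probability of reaching 15 but not 25, conditional on being alive at 5: (l_15 − l_25) / l_5.
= (1539 − 77) / 5127 = 1462 / 5127 = 0.285157.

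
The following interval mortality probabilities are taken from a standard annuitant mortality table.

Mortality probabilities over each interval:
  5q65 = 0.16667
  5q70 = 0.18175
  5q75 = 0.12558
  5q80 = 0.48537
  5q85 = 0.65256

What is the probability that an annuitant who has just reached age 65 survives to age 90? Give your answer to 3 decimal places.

The overall survival probability is (1 − 0.16667) × (1 − 0.18175) × (1 − 0.12558) × (1 − 0.48537) × (1 − 0.65256).
= 0.83333 × 0.81825 × 0.87442 × 0.51463 × 0.34744 = 0.106610.

0.107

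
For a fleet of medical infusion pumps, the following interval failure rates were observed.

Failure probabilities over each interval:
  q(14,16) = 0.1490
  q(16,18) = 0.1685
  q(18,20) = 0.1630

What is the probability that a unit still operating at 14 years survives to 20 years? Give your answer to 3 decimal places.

Survival from 14 to 20 is the product of surviving each interval: (1 − 0.1490) × (1 − 0.1685) × (1 − 0.1630).
= 0.8510 × 0.8315 × 0.8370 = 0.592267.

0.592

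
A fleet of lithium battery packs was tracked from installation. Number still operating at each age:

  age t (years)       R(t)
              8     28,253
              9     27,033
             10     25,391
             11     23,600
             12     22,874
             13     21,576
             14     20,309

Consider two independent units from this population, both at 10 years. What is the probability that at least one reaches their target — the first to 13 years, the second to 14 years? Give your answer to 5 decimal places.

0.96993

p₁ = R(13)/R(10) = 21,576/25,391 = 0.849750; p₂ = R(14)/R(10) = 20,309/25,391 = 0.799850.
P(at least one) = 1 − (1−p₁)(1−p₂) = 1 − 0.150250 × 0.200150 = 0.969927.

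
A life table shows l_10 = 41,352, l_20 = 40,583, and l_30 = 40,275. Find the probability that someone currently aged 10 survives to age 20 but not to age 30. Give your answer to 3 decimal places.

0.007

This is the probability of reaching 20 but not 30, conditional on being alive at 10: (l_20 − l_30) / l_10.
= (40,583 − 40,275) / 41,352 = 308 / 41,352 = 0.007448.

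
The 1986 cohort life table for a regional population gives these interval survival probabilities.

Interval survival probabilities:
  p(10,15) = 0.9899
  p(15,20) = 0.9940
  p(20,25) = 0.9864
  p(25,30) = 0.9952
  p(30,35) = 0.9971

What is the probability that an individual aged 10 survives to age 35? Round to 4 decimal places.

0.9631

Chaining the interval survival probabilities: 0.9899 × 0.9940 × 0.9864 × 0.9952 × 0.9971.
= 0.963119.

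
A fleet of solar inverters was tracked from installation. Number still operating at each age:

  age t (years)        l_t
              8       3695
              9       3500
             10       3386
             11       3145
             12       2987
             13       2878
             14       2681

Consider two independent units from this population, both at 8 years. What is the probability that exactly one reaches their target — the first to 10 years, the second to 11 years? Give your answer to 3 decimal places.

p₁ = l_10/l_8 = 3386/3695 = 0.916373; p₂ = l_11/l_8 = 3145/3695 = 0.851150.
P(exactly one) = p₁(1−p₂) + (1−p₁)p₂ = 0.136402 + 0.071179 = 0.207581.

0.208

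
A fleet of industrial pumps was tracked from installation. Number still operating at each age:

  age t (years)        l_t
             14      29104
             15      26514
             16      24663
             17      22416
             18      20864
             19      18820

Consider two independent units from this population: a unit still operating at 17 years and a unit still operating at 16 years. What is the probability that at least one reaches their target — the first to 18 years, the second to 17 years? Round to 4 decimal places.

0.9937

p₁ = l_18/l_17 = 20864/22416 = 0.930764; p₂ = l_17/l_16 = 22416/24663 = 0.908892.
P(at least one) = 1 − (1−p₁)(1−p₂) = 1 − 0.069236 × 0.091108 = 0.993692.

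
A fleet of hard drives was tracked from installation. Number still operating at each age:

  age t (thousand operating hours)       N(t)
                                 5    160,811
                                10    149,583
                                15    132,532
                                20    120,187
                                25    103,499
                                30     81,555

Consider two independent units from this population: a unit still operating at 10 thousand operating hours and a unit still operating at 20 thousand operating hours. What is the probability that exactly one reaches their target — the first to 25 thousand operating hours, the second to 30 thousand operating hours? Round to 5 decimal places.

0.43146

p₁ = N(25)/N(10) = 103,499/149,583 = 0.691917; p₂ = N(30)/N(20) = 81,555/120,187 = 0.678568.
P(exactly one) = p₁(1−p₂) + (1−p₁)p₂ = 0.222404 + 0.209055 = 0.431460.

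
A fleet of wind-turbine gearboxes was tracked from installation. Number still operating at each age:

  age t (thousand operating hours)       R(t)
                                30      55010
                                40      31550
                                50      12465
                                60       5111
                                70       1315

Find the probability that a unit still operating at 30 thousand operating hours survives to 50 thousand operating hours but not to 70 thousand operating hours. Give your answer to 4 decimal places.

This is the probability of reaching 50 but not 70, conditional on being operational at 30: (R(50) − R(70)) / R(30).
= (12465 − 1315) / 55010 = 11150 / 55010 = 0.202690.

0.2027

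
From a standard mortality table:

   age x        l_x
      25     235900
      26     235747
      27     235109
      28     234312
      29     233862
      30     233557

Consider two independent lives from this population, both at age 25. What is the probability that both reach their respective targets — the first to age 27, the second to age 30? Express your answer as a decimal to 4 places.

p₁ = l_27/l_25 = 235109/235900 = 0.996647; p₂ = l_30/l_25 = 233557/235900 = 0.990068.
P(both) = p₁ × p₂ = 0.996647 × 0.990068 = 0.986748.

0.9867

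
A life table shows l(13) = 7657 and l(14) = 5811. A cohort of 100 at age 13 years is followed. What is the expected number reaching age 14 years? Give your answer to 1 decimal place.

The relevant probability is 5811/7657 = 0.758913.
Expected number = 100 × 0.758913 = 75.9.

75.9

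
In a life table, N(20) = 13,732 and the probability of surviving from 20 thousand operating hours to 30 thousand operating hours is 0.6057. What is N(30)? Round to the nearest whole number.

8317

N(30) = N(20) × p = 13,732 × 0.6057 = 8317.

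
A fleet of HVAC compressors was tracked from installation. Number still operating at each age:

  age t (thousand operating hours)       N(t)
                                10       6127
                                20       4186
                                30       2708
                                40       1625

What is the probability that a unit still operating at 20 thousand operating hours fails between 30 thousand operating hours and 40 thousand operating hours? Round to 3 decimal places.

0.259

This is the probability of reaching 30 but not 40, conditional on being operational at 20: (N(30) − N(40)) / N(20).
= (2708 − 1625) / 4186 = 1083 / 4186 = 0.258720.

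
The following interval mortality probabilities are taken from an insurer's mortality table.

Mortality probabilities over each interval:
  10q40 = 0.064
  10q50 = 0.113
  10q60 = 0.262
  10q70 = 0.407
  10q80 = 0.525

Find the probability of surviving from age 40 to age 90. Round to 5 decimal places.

0.17259

Chaining the interval survival probabilities: (1 − 0.064) × (1 − 0.113) × (1 − 0.262) × (1 − 0.407) × (1 − 0.525).
= 0.936 × 0.887 × 0.738 × 0.593 × 0.475 = 0.172585.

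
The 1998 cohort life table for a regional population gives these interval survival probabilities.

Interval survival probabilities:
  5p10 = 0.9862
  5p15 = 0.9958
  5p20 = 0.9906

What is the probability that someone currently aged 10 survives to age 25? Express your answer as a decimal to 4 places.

0.9728

Chaining the interval survival probabilities: 0.9862 × 0.9958 × 0.9906.
= 0.972827.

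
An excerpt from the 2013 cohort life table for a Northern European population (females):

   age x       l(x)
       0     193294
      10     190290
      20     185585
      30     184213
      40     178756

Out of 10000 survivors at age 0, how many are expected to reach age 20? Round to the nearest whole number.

The relevant probability is 185585/193294 = 0.960118.
Expected number = 10000 × 0.960118 = 9601.

9601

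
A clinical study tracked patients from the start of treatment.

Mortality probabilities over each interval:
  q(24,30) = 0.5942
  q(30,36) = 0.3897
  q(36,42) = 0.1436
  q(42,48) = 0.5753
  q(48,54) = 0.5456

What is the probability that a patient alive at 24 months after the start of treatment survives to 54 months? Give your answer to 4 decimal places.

0.0409

Chaining the interval survival probabilities: (1 − 0.5942) × (1 − 0.3897) × (1 − 0.1436) × (1 − 0.5753) × (1 − 0.5456).
= 0.4058 × 0.6103 × 0.8564 × 0.4247 × 0.4544 = 0.040931.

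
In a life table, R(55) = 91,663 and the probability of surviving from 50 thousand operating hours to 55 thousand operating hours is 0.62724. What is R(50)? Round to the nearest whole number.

R(50) = R(55) / p = 91,663 / 0.62724 = 146137.

146137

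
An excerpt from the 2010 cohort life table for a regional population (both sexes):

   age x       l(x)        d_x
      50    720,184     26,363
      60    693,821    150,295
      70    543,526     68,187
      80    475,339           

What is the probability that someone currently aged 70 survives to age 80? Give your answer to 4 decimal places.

The conditional survival probability is l(80)/l(70) = 475,339/543,526 = 0.874547.

0.8745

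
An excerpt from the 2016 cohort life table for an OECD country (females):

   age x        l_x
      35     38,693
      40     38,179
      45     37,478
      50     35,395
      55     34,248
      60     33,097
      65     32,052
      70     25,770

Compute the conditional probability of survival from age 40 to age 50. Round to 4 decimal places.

We want 10p40 = l_50/l_40.
The conditional survival probability is l_50/l_40 = 35,395/38,179 = 0.927080.

0.9271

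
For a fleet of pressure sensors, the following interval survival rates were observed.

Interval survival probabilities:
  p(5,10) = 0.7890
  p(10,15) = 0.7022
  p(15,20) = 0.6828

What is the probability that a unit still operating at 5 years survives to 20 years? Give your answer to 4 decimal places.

Chaining the interval survival probabilities: 0.7890 × 0.7022 × 0.6828.
= 0.378296.

0.3783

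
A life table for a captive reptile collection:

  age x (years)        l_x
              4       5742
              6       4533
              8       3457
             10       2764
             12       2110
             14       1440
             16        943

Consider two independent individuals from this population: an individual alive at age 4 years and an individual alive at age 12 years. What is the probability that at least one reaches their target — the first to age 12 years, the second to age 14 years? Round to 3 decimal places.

p₁ = l_12/l_4 = 2110/5742 = 0.367468; p₂ = l_14/l_12 = 1440/2110 = 0.682464.
P(at least one) = 1 − (1−p₁)(1−p₂) = 1 − 0.632532 × 0.317536 = 0.799148.

0.799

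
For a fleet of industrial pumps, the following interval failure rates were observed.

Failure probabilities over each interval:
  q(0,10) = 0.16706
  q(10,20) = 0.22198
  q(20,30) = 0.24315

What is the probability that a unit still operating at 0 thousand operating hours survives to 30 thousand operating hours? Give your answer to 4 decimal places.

0.4905

Chaining the interval survival probabilities: (1 − 0.16706) × (1 − 0.22198) × (1 − 0.24315).
= 0.83294 × 0.77802 × 0.75685 = 0.490472.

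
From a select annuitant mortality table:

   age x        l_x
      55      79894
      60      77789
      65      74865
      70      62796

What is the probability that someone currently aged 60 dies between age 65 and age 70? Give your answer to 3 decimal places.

0.155

We want 5|5q60 = (l_65 − l_70)/l_60.
This is the probability of reaching 65 but not 70, conditional on being alive at 60: (l_65 − l_70) / l_60.
= (74865 − 62796) / 77789 = 12069 / 77789 = 0.155150.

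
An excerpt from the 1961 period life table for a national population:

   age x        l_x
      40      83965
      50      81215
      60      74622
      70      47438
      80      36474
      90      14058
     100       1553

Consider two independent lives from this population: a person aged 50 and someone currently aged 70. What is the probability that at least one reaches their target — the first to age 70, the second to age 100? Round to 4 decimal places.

p₁ = l_70/l_50 = 47438/81215 = 0.584104; p₂ = l_100/l_70 = 1553/47438 = 0.032737.
P(at least one) = 1 − (1−p₁)(1−p₂) = 1 − 0.415896 × 0.967263 = 0.597719.

0.5977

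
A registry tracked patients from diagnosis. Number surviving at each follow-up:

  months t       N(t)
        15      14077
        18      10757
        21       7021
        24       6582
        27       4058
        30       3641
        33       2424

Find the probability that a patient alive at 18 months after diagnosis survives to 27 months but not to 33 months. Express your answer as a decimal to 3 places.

This is the probability of reaching 27 but not 33, conditional on being alive at 18: (N(27) − N(33)) / N(18).
= (4058 − 2424) / 10757 = 1634 / 10757 = 0.151901.

0.152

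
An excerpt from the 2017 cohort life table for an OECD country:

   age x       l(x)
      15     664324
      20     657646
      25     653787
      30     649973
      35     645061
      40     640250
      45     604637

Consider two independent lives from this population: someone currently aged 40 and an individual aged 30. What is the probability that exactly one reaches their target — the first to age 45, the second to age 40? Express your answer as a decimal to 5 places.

0.06892

p₁ = l(45)/l(40) = 604637/640250 = 0.944376; p₂ = l(40)/l(30) = 640250/649973 = 0.985041.
P(exactly one) = p₁(1−p₂) + (1−p₁)p₂ = 0.014127 + 0.054792 = 0.068919.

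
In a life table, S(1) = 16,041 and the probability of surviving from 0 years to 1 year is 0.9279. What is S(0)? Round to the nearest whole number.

S(0) = S(1) / p = 16,041 / 0.9279 = 17287.

17287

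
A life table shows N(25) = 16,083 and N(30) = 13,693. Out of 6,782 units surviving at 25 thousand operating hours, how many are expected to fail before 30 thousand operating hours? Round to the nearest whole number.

The relevant probability is 1 − 13,693/16,083 = 0.148604.
Expected number = 6,782 × 0.148604 = 1008.

1008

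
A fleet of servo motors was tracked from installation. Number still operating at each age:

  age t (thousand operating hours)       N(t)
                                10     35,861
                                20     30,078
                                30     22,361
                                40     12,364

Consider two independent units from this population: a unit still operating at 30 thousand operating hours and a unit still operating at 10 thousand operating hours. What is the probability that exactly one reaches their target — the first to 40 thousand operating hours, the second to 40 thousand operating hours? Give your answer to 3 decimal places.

p₁ = N(40)/N(30) = 12,364/22,361 = 0.552927; p₂ = N(40)/N(10) = 12,364/35,861 = 0.344776.
P(exactly one) = p₁(1−p₂) + (1−p₁)p₂ = 0.362291 + 0.154140 = 0.516431.

0.516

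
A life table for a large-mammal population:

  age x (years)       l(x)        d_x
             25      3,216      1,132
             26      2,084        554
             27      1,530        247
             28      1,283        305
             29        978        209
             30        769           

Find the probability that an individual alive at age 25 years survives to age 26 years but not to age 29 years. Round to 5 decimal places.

0.34391

This is the probability of reaching 26 but not 29, conditional on being alive at 25: (l(26) − l(29)) / l(25).
= (2,084 − 978) / 3,216 = 1,106 / 3,216 = 0.343905.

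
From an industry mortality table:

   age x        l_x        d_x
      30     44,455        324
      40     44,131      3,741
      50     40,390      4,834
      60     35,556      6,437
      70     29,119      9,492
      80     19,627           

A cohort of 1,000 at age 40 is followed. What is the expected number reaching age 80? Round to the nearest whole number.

445

The relevant probability is 19,627/44,131 = 0.444744.
Expected number = 1,000 × 0.444744 = 445.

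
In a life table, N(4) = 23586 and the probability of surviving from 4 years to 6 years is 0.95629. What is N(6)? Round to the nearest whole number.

N(6) = N(4) × p = 23586 × 0.95629 = 22555.

22555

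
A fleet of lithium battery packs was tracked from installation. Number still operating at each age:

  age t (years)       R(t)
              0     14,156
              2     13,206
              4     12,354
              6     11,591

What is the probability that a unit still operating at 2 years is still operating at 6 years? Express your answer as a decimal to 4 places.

The conditional survival probability is R(6)/R(2) = 11,591/13,206 = 0.877707.

0.8777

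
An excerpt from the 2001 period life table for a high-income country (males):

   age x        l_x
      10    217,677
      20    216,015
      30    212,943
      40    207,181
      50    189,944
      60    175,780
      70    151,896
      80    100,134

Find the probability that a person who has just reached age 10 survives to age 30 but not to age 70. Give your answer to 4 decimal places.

We want 20|40q10 = (l_30 − l_70)/l_10.
This is the probability of reaching 30 but not 70, conditional on being alive at 10: (l_30 − l_70) / l_10.
= (212,943 − 151,896) / 217,677 = 61,047 / 217,677 = 0.280448.

0.2804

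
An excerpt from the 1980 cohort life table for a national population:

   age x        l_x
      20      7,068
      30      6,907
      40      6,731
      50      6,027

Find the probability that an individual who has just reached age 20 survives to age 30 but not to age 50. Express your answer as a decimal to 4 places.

0.1245

This is the probability of reaching 30 but not 50, conditional on being alive at 20: (l_30 − l_50) / l_20.
= (6,907 − 6,027) / 7,068 = 880 / 7,068 = 0.124505.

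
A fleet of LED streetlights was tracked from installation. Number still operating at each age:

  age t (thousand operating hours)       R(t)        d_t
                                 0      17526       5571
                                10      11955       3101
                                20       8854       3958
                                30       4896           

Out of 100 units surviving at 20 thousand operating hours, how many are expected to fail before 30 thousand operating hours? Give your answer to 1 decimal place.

44.7

The relevant probability is 1 − 4896/8854 = 0.447030.
Expected number = 100 × 0.447030 = 44.7.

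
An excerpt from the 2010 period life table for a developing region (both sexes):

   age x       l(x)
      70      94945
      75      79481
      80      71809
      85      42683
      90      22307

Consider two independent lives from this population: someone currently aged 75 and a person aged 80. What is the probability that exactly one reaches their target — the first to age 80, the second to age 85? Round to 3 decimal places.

0.424

p₁ = l(80)/l(75) = 71809/79481 = 0.903474; p₂ = l(85)/l(80) = 42683/71809 = 0.594396.
P(exactly one) = p₁(1−p₂) + (1−p₁)p₂ = 0.366453 + 0.057375 = 0.423827.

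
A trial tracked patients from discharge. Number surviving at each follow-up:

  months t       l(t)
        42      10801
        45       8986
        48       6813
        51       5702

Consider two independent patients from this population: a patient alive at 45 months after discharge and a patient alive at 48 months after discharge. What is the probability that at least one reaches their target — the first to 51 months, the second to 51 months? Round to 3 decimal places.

0.940

p₁ = l(51)/l(45) = 5702/8986 = 0.634543; p₂ = l(51)/l(48) = 5702/6813 = 0.836929.
P(at least one) = 1 − (1−p₁)(1−p₂) = 1 − 0.365457 × 0.163071 = 0.940405.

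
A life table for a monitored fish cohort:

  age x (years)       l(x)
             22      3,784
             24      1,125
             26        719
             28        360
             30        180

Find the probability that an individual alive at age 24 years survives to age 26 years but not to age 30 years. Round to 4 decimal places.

0.4791

This is the probability of reaching 26 but not 30, conditional on being alive at 24: (l(26) − l(30)) / l(24).
= (719 − 180) / 1,125 = 539 / 1,125 = 0.479111.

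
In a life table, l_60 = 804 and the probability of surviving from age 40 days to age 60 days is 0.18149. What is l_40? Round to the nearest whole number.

4430

l_40 = l_60 / p = 804 / 0.18149 = 4430.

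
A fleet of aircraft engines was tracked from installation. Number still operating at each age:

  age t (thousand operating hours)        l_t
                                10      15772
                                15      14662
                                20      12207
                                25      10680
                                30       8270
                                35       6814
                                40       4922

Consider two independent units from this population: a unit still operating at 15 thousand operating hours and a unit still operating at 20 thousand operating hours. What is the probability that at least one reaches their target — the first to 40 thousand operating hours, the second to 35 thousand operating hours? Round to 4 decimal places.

p₁ = l_40/l_15 = 4922/14662 = 0.335698; p₂ = l_35/l_20 = 6814/12207 = 0.558204.
P(at least one) = 1 − (1−p₁)(1−p₂) = 1 − 0.664302 × 0.441796 = 0.706514.

0.7065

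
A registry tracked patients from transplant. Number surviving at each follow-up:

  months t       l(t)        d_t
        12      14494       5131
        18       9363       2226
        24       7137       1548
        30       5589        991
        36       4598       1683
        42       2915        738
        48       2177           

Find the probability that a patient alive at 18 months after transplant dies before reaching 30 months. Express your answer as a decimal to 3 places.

P(die before 30 | alive at 18) = 1 − l(30)/l(18) = 1 − 5589/9363 = (3774)/9363 = 0.403076.

0.403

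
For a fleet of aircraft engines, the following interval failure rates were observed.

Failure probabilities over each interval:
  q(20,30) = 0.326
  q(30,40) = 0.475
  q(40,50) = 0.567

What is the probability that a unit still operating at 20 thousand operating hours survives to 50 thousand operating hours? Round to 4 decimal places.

0.1532

The overall survival probability is (1 − 0.326) × (1 − 0.475) × (1 − 0.567).
= 0.674 × 0.525 × 0.433 = 0.153217.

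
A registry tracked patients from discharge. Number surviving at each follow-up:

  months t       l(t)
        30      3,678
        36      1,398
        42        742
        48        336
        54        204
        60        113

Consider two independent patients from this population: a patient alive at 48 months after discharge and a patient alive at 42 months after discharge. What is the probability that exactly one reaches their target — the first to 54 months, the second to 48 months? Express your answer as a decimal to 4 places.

0.5101

p₁ = l(54)/l(48) = 204/336 = 0.607143; p₂ = l(48)/l(42) = 336/742 = 0.452830.
P(exactly one) = p₁(1−p₂) + (1−p₁)p₂ = 0.332210 + 0.177897 = 0.510108.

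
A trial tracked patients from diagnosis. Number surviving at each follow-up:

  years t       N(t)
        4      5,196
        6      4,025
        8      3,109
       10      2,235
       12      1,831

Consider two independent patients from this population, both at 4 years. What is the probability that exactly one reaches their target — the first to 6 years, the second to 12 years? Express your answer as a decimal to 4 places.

0.5811

p₁ = N(6)/N(4) = 4,025/5,196 = 0.774634; p₂ = N(12)/N(4) = 1,831/5,196 = 0.352386.
P(exactly one) = p₁(1−p₂) + (1−p₁)p₂ = 0.501664 + 0.079416 = 0.581080.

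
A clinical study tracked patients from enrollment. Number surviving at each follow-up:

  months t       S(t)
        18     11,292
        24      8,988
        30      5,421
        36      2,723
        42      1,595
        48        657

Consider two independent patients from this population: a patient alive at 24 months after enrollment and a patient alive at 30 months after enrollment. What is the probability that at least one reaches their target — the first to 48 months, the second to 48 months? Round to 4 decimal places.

p₁ = S(48)/S(24) = 657/8,988 = 0.073097; p₂ = S(48)/S(30) = 657/5,421 = 0.121195.
P(at least one) = 1 − (1−p₁)(1−p₂) = 1 − 0.926903 × 0.878805 = 0.185433.

0.1854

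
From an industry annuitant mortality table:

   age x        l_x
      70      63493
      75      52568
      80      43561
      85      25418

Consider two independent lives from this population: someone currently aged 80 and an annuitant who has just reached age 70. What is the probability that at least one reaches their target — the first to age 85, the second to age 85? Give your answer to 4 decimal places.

p₁ = l_85/l_80 = 25418/43561 = 0.583504; p₂ = l_85/l_70 = 25418/63493 = 0.400328.
P(at least one) = 1 − (1−p₁)(1−p₂) = 1 − 0.416496 × 0.599672 = 0.750239.

0.7502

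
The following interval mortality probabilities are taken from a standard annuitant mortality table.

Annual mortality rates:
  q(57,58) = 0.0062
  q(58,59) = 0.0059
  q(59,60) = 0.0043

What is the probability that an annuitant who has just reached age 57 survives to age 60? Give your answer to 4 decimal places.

0.9837

Chaining the interval survival probabilities: (1 − 0.0062) × (1 − 0.0059) × (1 − 0.0043).
= 0.9938 × 0.9941 × 0.9957 = 0.983688.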